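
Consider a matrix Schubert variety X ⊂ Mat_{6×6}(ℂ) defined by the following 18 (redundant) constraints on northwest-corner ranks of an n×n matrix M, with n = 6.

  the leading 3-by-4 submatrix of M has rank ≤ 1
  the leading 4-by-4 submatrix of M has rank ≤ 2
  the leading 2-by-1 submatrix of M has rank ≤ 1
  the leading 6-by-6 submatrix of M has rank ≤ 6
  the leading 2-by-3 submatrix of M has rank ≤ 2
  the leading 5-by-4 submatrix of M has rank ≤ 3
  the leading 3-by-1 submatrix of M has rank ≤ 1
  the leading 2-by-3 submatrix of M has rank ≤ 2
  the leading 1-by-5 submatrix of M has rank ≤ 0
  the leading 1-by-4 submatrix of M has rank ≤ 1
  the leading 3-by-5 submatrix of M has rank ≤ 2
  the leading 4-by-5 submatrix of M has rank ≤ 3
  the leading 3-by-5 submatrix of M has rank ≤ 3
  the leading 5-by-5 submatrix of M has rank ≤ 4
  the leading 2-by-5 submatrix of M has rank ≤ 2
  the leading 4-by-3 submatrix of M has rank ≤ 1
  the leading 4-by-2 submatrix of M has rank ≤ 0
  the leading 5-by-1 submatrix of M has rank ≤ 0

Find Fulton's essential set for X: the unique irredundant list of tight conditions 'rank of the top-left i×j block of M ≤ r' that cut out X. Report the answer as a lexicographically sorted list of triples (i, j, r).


Computing R[i][j] = min implied NW-rank bound (n=6, 18 conditions):

  row 1: 0 | 0 | 0 | 0 | 0 | 1
  row 2: 0 | 0 | 1 | 1 | 1 | 2
  row 3: 0 | 0 | 1 | 1 | 2 | 3
  row 4: 0 | 0 | 1 | 2 | 3 | 4
  row 5: 0 | 1 | 2 | 3 | 4 | 5
  row 6: 1 | 2 | 3 | 4 | 5 | 6

reading off 1-entries of Δ²R: w = (6, 3, 5, 4, 2, 1).

D(w) has 13 cells with 4 SE-corners; essential set:

[(1, 5, 0), (3, 4, 1), (4, 2, 0), (5, 1, 0)]


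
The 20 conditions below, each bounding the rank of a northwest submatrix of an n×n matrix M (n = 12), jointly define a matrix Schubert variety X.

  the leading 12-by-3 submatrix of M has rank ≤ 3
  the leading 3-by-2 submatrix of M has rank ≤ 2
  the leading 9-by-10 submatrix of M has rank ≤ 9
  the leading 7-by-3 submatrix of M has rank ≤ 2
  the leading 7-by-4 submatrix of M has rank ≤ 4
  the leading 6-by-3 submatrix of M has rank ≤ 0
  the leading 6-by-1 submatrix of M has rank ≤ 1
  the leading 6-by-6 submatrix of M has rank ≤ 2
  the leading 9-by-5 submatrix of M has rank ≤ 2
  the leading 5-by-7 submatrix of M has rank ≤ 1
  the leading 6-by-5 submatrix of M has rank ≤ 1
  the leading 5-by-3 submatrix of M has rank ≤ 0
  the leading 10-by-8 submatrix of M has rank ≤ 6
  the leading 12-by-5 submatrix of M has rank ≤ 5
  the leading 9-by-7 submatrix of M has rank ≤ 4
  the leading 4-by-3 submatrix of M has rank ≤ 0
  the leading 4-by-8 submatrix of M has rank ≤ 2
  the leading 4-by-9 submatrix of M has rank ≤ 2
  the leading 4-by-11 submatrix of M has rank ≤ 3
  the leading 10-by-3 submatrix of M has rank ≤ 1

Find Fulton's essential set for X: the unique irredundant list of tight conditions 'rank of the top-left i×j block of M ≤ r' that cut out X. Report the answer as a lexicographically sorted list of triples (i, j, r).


Computing R[i][j] = min implied NW-rank bound (n=12, 20 conditions):

  row 1: 0, 0, 0, 1, 1, 1, 1, 1, 1, 1, 1, 1
  row 2: 0, 0, 0, 1, 1, 1, 1, 2, 2, 2, 2, 2
  row 3: 0, 0, 0, 1, 1, 1, 1, 2, 2, 3, 3, 3
  row 4: 0, 0, 0, 1, 1, 1, 1, 2, 2, 3, 3, 4
  row 5: 0, 0, 0, 1, 1, 1, 1, 2, 3, 4, 4, 5
  row 6: 0, 0, 0, 1, 1, 2, 2, 3, 4, 5, 5, 6
  row 7: 1, 1, 1, 2, 2, 3, 3, 4, 5, 6, 6, 7
  row 8: 1, 1, 1, 2, 2, 3, 4, 5, 6, 7, 7, 8
  row 9: 1, 1, 1, 2, 2, 3, 4, 5, 6, 7, 8, 9
  row 10: 1, 1, 1, 2, 3, 4, 5, 6, 7, 8, 9, 10
  row 11: 1, 2, 2, 3, 4, 5, 6, 7, 8, 9, 10, 11
  row 12: 1, 2, 3, 4, 5, 6, 7, 8, 9, 10, 11, 12

second differences of R give the permutation w = (4, 8, 10, 12, 9, 6, 1, 7, 11, 5, 2, 3).

7 SE-corners of the 42-cell Rothe diagram give Ess(w):

[(4, 9, 2), (4, 11, 3), (5, 7, 1), (6, 3, 0), (6, 5, 1), (9, 5, 2), (10, 3, 1)]


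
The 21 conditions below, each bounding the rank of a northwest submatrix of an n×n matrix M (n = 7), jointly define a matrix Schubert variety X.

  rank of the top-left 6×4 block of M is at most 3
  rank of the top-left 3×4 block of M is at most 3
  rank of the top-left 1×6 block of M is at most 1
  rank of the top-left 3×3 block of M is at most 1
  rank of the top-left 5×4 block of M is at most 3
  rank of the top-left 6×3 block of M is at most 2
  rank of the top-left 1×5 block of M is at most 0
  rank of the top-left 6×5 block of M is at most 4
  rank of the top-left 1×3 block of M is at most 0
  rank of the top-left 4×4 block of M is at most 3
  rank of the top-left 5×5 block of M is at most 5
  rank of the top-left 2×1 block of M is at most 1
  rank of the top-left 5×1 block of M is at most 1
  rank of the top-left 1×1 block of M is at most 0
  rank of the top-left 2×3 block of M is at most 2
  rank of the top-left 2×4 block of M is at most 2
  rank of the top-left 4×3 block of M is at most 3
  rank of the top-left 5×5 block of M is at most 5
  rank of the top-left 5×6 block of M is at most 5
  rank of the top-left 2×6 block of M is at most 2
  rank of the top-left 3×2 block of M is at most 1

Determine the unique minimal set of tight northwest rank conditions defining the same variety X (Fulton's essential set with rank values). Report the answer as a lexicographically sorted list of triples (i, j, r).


Recovering R(i,j) via the rank-extension bound from the 21 conditions:

  i=1: 0  0  0  0  0  1  1
  i=2: 1  1  1  1  1  2  2
  i=3: 1  1  1  2  2  3  3
  i=4: 1  2  2  3  3  4  4
  i=5: 1  2  2  3  4  5  5
  i=6: 1  2  2  3  4  5  6
  i=7: 1  2  3  4  5  6  7

reading off 1-entries of Δ²R: w = (6, 1, 4, 2, 5, 7, 3).

3 SE-corners of the 9-cell Rothe diagram give Ess(w):

[(1, 5, 0), (3, 3, 1), (6, 3, 2)]


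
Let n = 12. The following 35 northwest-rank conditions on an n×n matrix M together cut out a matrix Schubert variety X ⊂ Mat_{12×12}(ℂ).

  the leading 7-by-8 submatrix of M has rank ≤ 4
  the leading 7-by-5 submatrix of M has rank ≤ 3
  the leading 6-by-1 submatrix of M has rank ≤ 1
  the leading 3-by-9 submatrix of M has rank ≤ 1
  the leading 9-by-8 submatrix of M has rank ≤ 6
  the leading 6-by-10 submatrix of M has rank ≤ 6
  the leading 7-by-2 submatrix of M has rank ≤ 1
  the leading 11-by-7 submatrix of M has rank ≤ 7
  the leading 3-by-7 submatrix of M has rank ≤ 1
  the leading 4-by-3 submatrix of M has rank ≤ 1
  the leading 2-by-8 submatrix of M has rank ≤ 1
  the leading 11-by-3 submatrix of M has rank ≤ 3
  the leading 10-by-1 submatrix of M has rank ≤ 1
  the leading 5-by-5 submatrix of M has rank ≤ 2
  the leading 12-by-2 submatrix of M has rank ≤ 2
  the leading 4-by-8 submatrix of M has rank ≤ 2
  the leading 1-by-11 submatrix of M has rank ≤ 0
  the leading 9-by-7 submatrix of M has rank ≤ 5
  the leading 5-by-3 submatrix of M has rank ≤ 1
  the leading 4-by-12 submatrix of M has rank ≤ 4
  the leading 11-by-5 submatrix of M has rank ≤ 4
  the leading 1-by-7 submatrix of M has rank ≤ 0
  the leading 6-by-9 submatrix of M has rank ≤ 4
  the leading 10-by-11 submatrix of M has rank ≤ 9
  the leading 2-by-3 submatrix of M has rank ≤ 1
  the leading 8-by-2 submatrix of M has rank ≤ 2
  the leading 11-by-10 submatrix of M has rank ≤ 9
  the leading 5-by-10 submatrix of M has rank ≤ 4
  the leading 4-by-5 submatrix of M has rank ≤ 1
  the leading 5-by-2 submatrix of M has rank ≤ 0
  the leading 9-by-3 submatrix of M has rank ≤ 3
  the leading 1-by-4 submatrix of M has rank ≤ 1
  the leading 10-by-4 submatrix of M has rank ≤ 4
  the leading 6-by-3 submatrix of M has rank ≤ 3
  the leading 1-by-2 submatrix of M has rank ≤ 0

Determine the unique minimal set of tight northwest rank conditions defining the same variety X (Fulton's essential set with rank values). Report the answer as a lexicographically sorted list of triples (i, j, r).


The tightest implied rank at each (i,j), from the 35 conditions:

  i=1: 0 0 0 0 0 0 0 0 0 0 0 1
  i=2: 0 0 1 1 1 1 1 1 1 1 1 2
  i=3: 0 0 1 1 1 1 1 1 1 2 2 3
  i=4: 0 0 1 1 1 2 2 2 2 3 3 4
  i=5: 0 0 1 2 2 3 3 3 3 4 4 5
  i=6: 1 1 2 3 3 4 4 4 4 5 5 6
  i=7: 1 1 2 3 3 4 4 4 5 6 6 7
  i=8: 1 2 3 4 4 5 5 5 6 7 7 8
  i=9: 1 2 3 4 4 5 5 6 7 8 8 9
  i=10: 1 2 3 4 4 5 6 7 8 9 9 10
  i=11: 1 2 3 4 4 5 6 7 8 9 10 11
  i=12: 1 2 3 4 5 6 7 8 9 10 11 12

giving w = (12, 3, 10, 6, 4, 1, 9, 2, 8, 7, 11, 5) via Δ²R.

Fulton essential set (9 of the 35 Rothe cells):

[(1, 11, 0), (3, 9, 1), (4, 5, 1), (5, 2, 0), (7, 2, 1), (7, 5, 3), (7, 8, 4), (9, 7, 5), (11, 5, 4)]


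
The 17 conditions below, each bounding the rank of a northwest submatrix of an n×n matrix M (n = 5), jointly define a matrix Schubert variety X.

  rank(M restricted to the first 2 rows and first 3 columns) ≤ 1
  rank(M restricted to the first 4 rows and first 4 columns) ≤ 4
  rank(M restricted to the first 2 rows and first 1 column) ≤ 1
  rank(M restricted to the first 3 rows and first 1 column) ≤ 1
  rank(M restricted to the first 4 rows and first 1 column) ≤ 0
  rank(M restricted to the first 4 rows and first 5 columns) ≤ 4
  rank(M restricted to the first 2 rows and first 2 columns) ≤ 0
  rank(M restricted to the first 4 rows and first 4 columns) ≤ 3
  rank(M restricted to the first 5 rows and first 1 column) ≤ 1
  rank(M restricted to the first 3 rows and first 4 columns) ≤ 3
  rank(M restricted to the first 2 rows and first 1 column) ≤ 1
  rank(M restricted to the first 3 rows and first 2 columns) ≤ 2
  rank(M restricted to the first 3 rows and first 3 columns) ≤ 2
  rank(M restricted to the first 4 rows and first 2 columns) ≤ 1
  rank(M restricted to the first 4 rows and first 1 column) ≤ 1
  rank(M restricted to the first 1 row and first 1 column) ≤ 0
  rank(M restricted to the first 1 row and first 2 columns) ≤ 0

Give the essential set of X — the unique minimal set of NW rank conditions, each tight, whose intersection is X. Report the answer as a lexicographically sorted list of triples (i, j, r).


Computing R[i][j] = min implied NW-rank bound (n=5, 17 conditions):

  R[1]: 0  0  1  1  1
  R[2]: 0  0  1  2  2
  R[3]: 0  1  2  3  3
  R[4]: 0  1  2  3  4
  R[5]: 1  2  3  4  5

so w = (3, 4, 2, 5, 1).

Fulton essential set (2 of the 6 Rothe cells):

[(2, 2, 0), (4, 1, 0)]


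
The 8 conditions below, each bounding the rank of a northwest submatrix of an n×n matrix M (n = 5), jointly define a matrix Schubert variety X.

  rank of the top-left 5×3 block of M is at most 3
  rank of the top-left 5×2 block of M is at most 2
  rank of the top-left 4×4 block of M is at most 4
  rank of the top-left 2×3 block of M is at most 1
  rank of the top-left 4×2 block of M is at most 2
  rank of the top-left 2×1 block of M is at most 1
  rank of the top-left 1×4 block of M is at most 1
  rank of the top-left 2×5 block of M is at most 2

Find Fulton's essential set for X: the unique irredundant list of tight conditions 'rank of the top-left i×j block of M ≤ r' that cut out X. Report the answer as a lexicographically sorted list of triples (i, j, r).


Computing R[i][j] = min implied NW-rank bound (n=5, 8 conditions):

  i=1: 1 | 1 | 1 | 1 | 1
  i=2: 1 | 1 | 1 | 2 | 2
  i=3: 1 | 2 | 2 | 3 | 3
  i=4: 1 | 2 | 3 | 4 | 4
  i=5: 1 | 2 | 3 | 4 | 5

hence w(1..5) = (1, 4, 2, 3, 5).

Fulton essential set (1 of the 2 Rothe cells):

[(2, 3, 1)]


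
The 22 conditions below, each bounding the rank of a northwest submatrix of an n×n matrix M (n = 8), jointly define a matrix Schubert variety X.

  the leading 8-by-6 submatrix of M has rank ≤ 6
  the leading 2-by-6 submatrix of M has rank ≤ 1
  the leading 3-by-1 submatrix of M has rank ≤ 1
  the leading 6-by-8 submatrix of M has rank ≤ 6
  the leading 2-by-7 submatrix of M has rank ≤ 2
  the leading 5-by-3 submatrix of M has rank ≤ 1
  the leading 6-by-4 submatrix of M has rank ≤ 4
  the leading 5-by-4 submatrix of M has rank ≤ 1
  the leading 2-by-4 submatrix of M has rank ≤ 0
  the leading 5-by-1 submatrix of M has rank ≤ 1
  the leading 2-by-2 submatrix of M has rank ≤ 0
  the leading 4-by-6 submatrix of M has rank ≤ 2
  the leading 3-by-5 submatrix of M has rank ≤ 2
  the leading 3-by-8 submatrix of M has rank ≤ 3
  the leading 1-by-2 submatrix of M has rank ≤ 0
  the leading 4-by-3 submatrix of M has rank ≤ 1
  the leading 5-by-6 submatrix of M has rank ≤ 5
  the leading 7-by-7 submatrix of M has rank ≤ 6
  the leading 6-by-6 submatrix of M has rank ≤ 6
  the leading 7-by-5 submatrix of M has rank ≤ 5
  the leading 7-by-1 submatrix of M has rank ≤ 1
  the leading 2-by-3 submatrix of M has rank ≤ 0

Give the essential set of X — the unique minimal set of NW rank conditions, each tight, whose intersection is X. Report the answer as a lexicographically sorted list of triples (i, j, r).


Computing R[i][j] = min implied NW-rank bound (n=8, 22 conditions):

  i=1: 0 0 0 0 1 1 1 1
  i=2: 0 0 0 0 1 1 2 2
  i=3: 1 1 1 1 2 2 3 3
  i=4: 1 1 1 1 2 2 3 4
  i=5: 1 1 1 1 2 3 4 5
  i=6: 1 2 2 2 3 4 5 6
  i=7: 1 2 3 3 4 5 6 7
  i=8: 1 2 3 4 5 6 7 8

giving w = (5, 7, 1, 8, 6, 2, 3, 4) via Δ²R.

ℓ(w)=16; the 4 essential cells (i,j,r):

[(2, 4, 0), (2, 6, 1), (4, 6, 2), (5, 4, 1)]


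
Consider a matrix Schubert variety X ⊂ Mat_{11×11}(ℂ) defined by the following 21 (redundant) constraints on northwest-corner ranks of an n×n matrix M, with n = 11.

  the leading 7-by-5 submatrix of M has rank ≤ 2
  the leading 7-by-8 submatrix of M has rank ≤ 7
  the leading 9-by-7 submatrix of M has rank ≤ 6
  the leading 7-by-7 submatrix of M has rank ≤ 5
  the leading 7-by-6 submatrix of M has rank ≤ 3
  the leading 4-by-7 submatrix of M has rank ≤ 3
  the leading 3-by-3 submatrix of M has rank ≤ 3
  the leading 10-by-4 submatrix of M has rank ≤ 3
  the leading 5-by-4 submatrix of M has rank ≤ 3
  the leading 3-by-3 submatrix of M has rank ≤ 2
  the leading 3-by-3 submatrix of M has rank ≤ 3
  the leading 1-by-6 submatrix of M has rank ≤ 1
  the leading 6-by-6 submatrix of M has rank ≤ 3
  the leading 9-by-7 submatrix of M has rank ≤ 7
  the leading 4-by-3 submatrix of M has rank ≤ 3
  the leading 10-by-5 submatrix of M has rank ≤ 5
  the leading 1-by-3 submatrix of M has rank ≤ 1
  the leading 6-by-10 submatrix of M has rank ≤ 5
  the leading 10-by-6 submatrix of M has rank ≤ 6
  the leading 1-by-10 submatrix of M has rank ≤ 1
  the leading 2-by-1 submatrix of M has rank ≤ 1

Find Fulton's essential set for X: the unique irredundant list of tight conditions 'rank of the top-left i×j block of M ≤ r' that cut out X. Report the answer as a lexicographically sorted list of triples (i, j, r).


Computing R[i][j] = min implied NW-rank bound (n=11, 21 conditions):

  i=1: 1  1  1  1  1  1  1  1  1  1  1
  i=2: 1  2  2  2  2  2  2  2  2  2  2
  i=3: 1  2  2  2  2  3  3  3  3  3  3
  i=4: 1  2  2  2  2  3  3  4  4  4  4
  i=5: 1  2  2  2  2  3  4  5  5  5  5
  i=6: 1  2  2  2  2  3  4  5  5  5  6
  i=7: 1  2  2  2  2  3  4  5  6  6  7
  i=8: 1  2  3  3  3  4  5  6  7  7  8
  i=9: 1  2  3  3  4  5  6  7  8  8  9
  i=10: 1  2  3  3  4  5  6  7  8  9  10
  i=11: 1  2  3  4  5  6  7  8  9  10  11

reading off 1-entries of Δ²R: w = (1, 2, 6, 8, 7, 11, 9, 3, 5, 10, 4).

D(w) has 20 cells with 4 SE-corners; essential set:

[(4, 7, 3), (6, 10, 5), (7, 5, 2), (10, 4, 3)]


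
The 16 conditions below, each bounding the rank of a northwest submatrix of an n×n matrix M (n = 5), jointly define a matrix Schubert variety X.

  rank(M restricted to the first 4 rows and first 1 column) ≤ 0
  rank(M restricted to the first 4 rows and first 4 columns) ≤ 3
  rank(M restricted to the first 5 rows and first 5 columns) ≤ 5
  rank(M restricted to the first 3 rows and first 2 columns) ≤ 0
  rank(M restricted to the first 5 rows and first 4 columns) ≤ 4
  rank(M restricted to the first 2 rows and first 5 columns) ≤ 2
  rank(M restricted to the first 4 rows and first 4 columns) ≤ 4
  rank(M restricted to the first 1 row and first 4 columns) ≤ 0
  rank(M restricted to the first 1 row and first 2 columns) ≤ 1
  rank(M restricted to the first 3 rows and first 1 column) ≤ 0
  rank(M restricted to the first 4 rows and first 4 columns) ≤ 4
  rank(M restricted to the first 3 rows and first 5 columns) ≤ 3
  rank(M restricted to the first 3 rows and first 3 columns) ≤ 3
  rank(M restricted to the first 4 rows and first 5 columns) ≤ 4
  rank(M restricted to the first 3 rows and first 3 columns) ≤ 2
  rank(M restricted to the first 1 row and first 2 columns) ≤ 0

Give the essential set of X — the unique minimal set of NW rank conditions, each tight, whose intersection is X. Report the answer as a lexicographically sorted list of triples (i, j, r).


Recovering R(i,j) via the rank-extension bound from the 16 conditions:

  i=1: 0 | 0 | 0 | 0 | 1
  i=2: 0 | 0 | 1 | 1 | 2
  i=3: 0 | 0 | 1 | 2 | 3
  i=4: 0 | 1 | 2 | 3 | 4
  i=5: 1 | 2 | 3 | 4 | 5

so w = (5, 3, 4, 2, 1).

Fulton essential set (3 of the 9 Rothe cells):

[(1, 4, 0), (3, 2, 0), (4, 1, 0)]


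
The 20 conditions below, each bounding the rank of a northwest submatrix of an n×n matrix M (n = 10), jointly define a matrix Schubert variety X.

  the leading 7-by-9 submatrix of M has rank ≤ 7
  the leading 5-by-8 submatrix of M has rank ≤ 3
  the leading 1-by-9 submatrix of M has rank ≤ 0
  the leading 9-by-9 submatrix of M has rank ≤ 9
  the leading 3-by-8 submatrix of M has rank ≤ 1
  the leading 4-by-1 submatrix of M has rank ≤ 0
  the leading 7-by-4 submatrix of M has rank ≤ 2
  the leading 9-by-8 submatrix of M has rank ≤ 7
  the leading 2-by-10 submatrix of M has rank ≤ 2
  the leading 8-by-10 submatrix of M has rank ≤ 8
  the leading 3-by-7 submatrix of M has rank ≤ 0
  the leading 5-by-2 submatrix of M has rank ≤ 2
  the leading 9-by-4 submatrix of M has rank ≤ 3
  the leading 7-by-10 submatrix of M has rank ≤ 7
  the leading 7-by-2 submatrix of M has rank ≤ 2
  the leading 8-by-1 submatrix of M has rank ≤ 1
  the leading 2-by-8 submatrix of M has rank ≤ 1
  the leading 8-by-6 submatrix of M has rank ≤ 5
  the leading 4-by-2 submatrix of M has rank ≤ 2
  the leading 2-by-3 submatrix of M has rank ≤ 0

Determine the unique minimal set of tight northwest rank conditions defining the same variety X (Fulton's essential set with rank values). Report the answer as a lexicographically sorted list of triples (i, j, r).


Recovering R(i,j) via the rank-extension bound from the 20 conditions:

  R[1]: 0 | 0 | 0 | 0 | 0 | 0 | 0 | 0 | 0 | 1
  R[2]: 0 | 0 | 0 | 0 | 0 | 0 | 0 | 1 | 1 | 2
  R[3]: 0 | 0 | 0 | 0 | 0 | 0 | 0 | 1 | 2 | 3
  R[4]: 0 | 1 | 1 | 1 | 1 | 1 | 1 | 2 | 3 | 4
  R[5]: 1 | 2 | 2 | 2 | 2 | 2 | 2 | 3 | 4 | 5
  R[6]: 1 | 2 | 2 | 2 | 3 | 3 | 3 | 4 | 5 | 6
  R[7]: 1 | 2 | 2 | 2 | 3 | 4 | 4 | 5 | 6 | 7
  R[8]: 1 | 2 | 3 | 3 | 4 | 5 | 5 | 6 | 7 | 8
  R[9]: 1 | 2 | 3 | 3 | 4 | 5 | 6 | 7 | 8 | 9
  R[10]: 1 | 2 | 3 | 4 | 5 | 6 | 7 | 8 | 9 | 10

the unique w with this rank table is (10, 8, 9, 2, 1, 5, 6, 3, 7, 4).

5 SE-corners of the 29-cell Rothe diagram give Ess(w):

[(1, 9, 0), (3, 7, 0), (4, 1, 0), (7, 4, 2), (9, 4, 3)]


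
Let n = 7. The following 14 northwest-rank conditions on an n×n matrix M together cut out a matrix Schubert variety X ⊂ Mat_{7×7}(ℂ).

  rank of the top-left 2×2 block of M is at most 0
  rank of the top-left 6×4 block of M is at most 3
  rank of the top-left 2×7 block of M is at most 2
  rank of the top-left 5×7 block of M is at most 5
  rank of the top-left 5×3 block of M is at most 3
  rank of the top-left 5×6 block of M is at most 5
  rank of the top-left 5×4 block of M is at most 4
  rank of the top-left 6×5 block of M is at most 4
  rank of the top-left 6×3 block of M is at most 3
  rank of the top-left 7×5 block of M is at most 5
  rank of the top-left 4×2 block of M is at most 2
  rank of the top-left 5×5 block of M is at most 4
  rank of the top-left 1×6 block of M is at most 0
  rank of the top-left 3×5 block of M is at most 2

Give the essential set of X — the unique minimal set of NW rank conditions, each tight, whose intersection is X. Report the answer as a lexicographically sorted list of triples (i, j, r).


Propagating the 14 rank bounds to every northwest block:

  0  0  0  0  0  0  1
  0  0  1  1  1  1  2
  1  1  2  2  2  2  3
  1  2  3  3  3  3  4
  1  2  3  3  4  4  5
  1  2  3  3  4  5  6
  1  2  3  4  5  6  7

hence w(1..7) = (7, 3, 1, 2, 5, 6, 4).

|D(w)|=10, |Ess(w)|=3:

[(1, 6, 0), (2, 2, 0), (6, 4, 3)]


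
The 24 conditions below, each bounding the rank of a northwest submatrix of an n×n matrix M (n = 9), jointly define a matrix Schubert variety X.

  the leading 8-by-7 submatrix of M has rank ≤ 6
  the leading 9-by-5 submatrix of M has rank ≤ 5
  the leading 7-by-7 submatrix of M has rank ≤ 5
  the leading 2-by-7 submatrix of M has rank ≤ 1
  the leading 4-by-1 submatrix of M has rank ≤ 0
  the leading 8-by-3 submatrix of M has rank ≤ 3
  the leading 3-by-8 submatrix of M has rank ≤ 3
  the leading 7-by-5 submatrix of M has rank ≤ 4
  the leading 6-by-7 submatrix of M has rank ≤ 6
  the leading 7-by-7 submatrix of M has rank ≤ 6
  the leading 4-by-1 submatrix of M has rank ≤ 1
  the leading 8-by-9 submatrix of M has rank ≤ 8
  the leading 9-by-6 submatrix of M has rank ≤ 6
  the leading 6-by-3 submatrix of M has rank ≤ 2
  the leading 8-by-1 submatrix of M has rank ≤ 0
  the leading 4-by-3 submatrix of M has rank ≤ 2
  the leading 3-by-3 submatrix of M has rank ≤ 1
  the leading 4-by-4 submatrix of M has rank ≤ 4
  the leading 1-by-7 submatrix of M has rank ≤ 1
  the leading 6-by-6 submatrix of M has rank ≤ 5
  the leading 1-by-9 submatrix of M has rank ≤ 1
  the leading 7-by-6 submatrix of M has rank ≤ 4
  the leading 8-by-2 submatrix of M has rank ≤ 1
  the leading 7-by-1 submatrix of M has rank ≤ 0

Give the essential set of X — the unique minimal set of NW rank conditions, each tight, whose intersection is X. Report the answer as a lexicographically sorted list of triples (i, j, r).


Recovering R(i,j) via the rank-extension bound from the 24 conditions:

  0, 1, 1, 1, 1, 1, 1, 1, 1
  0, 1, 1, 1, 1, 1, 1, 2, 2
  0, 1, 1, 2, 2, 2, 2, 3, 3
  0, 1, 2, 3, 3, 3, 3, 4, 4
  0, 1, 2, 3, 4, 4, 4, 5, 5
  0, 1, 2, 3, 4, 4, 5, 6, 6
  0, 1, 2, 3, 4, 4, 5, 6, 7
  0, 1, 2, 3, 4, 5, 6, 7, 8
  1, 2, 3, 4, 5, 6, 7, 8, 9

the unique w with this rank table is (2, 8, 4, 3, 5, 7, 9, 6, 1).

Rothe diagram D(w) (16 cells), 4 SE-corners (essential conditions):

[(2, 7, 1), (3, 3, 1), (7, 6, 4), (8, 1, 0)]


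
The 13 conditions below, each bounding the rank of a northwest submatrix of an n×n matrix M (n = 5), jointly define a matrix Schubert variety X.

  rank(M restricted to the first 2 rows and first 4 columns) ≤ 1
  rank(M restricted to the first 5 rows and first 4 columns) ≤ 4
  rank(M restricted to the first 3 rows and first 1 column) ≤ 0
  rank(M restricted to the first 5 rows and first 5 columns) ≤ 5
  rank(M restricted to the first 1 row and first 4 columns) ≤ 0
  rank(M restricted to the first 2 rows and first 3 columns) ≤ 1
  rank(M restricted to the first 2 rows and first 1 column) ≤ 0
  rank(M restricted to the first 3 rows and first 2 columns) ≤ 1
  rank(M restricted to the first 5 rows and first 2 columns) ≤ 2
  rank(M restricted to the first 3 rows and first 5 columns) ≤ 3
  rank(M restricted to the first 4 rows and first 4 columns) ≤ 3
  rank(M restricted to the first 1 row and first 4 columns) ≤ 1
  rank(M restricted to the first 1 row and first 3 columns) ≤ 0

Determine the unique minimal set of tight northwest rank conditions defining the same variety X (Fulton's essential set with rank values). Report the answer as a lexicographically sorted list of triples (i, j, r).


Rank table r_w(5×5) implied by the 13 constraints:

  0, 0, 0, 0, 1
  0, 1, 1, 1, 2
  0, 1, 2, 2, 3
  1, 2, 3, 3, 4
  1, 2, 3, 4, 5

hence w(1..5) = (5, 2, 3, 1, 4).

Rothe diagram D(w) (6 cells), 2 SE-corners (essential conditions):

[(1, 4, 0), (3, 1, 0)]


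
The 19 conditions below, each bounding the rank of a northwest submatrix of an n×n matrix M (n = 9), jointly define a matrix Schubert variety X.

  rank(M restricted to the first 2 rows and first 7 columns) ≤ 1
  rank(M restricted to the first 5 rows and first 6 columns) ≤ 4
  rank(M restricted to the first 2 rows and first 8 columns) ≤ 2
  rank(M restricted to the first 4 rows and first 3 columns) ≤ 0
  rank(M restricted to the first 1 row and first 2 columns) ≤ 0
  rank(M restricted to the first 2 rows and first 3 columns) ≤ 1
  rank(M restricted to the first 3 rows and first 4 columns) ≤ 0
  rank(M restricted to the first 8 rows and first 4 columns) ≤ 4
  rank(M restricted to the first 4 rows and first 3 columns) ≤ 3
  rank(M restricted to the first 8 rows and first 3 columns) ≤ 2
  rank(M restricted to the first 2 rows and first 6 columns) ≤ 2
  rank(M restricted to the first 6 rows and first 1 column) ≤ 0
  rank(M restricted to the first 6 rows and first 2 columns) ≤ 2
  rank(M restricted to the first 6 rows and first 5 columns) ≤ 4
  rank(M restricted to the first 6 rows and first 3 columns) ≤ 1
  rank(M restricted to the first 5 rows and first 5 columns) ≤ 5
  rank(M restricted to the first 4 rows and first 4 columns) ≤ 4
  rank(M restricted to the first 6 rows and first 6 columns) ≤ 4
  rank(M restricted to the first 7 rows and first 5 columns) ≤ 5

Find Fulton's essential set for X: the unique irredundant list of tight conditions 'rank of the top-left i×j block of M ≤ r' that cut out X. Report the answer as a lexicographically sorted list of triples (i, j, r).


Reconstructing r_w from the 19 given conditions:

  row 1: 0, 0, 0, 0, 1, 1, 1, 1, 1
  row 2: 0, 0, 0, 0, 1, 1, 1, 2, 2
  row 3: 0, 0, 0, 0, 1, 2, 2, 3, 3
  row 4: 0, 0, 0, 1, 2, 3, 3, 4, 4
  row 5: 0, 1, 1, 2, 3, 4, 4, 5, 5
  row 6: 0, 1, 1, 2, 3, 4, 5, 6, 6
  row 7: 1, 2, 2, 3, 4, 5, 6, 7, 7
  row 8: 1, 2, 2, 3, 4, 5, 6, 7, 8
  row 9: 1, 2, 3, 4, 5, 6, 7, 8, 9

giving w = (5, 8, 6, 4, 2, 7, 1, 9, 3) via Δ²R.

Rothe diagram D(w) (21 cells), 6 SE-corners (essential conditions):

[(2, 7, 1), (3, 4, 0), (4, 3, 0), (6, 1, 0), (6, 3, 1), (8, 3, 2)]


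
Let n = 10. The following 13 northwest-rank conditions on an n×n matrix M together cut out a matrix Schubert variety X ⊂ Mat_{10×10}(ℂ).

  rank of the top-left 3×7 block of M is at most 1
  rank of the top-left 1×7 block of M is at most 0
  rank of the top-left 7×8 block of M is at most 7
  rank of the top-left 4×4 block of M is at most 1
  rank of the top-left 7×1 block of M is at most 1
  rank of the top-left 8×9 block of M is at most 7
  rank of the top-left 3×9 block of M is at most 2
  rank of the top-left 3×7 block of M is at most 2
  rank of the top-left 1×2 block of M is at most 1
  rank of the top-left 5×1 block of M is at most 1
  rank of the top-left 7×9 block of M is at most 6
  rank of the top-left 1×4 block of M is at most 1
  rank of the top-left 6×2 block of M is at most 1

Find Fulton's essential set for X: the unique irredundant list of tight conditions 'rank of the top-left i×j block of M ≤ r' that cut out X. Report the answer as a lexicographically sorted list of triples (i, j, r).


Recovering R(i,j) via the rank-extension bound from the 13 conditions:

  R[1]: 0  0  0  0  0  0  0  1  1  1
  R[2]: 1  1  1  1  1  1  1  2  2  2
  R[3]: 1  1  1  1  1  1  1  2  2  3
  R[4]: 1  1  1  1  2  2  2  3  3  4
  R[5]: 1  1  2  2  3  3  3  4  4  5
  R[6]: 1  1  2  3  4  4  4  5  5  6
  R[7]: 1  2  3  4  5  5  5  6  6  7
  R[8]: 1  2  3  4  5  6  6  7  7  8
  R[9]: 1  2  3  4  5  6  7  8  8  9
  R[10]: 1  2  3  4  5  6  7  8  9  10

reading off 1-entries of Δ²R: w = (8, 1, 10, 5, 3, 4, 2, 6, 7, 9).

5 SE-corners of the 19-cell Rothe diagram give Ess(w):

[(1, 7, 0), (3, 7, 1), (3, 9, 2), (4, 4, 1), (6, 2, 1)]


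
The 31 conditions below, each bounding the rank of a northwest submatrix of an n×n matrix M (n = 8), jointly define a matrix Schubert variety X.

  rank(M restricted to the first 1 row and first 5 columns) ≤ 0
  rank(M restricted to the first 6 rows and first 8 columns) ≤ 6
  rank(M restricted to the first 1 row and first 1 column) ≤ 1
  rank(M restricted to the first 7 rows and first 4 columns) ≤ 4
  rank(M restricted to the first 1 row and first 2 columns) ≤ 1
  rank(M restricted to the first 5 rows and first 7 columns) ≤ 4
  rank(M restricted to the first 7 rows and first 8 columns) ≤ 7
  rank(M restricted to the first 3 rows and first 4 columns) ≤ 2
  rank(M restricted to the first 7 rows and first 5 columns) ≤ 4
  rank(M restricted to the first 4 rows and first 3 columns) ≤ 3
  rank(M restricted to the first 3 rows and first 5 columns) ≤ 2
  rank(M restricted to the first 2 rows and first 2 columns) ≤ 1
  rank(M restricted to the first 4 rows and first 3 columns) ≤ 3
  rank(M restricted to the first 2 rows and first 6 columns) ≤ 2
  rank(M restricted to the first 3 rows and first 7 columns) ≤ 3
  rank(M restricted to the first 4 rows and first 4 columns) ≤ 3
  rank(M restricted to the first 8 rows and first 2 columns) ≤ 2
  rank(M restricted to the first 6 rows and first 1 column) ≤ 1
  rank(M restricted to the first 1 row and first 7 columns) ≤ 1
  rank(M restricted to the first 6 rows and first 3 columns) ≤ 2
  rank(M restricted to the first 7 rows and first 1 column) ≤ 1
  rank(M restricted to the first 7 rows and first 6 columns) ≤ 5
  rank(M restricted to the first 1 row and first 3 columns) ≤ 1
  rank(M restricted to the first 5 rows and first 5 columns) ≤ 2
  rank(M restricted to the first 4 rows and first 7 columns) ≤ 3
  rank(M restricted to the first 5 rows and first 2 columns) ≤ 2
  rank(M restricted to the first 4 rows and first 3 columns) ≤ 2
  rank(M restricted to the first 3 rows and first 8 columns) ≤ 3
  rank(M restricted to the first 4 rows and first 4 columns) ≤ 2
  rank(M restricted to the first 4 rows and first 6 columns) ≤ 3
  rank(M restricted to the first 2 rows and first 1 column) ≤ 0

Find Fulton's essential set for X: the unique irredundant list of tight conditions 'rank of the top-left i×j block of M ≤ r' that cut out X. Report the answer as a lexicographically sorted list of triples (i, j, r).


The tightest implied rank at each (i,j), from the 31 conditions:

  row 1: 0 | 0 | 0 | 0 | 0 | 1 | 1 | 1
  row 2: 0 | 1 | 1 | 1 | 1 | 2 | 2 | 2
  row 3: 1 | 2 | 2 | 2 | 2 | 3 | 3 | 3
  row 4: 1 | 2 | 2 | 2 | 2 | 3 | 3 | 4
  row 5: 1 | 2 | 2 | 2 | 2 | 3 | 4 | 5
  row 6: 1 | 2 | 2 | 3 | 3 | 4 | 5 | 6
  row 7: 1 | 2 | 3 | 4 | 4 | 5 | 6 | 7
  row 8: 1 | 2 | 3 | 4 | 5 | 6 | 7 | 8

the unique w with this rank table is (6, 2, 1, 8, 7, 4, 3, 5).

5 SE-corners of the 14-cell Rothe diagram give Ess(w):

[(1, 5, 0), (2, 1, 0), (4, 7, 3), (5, 5, 2), (6, 3, 2)]


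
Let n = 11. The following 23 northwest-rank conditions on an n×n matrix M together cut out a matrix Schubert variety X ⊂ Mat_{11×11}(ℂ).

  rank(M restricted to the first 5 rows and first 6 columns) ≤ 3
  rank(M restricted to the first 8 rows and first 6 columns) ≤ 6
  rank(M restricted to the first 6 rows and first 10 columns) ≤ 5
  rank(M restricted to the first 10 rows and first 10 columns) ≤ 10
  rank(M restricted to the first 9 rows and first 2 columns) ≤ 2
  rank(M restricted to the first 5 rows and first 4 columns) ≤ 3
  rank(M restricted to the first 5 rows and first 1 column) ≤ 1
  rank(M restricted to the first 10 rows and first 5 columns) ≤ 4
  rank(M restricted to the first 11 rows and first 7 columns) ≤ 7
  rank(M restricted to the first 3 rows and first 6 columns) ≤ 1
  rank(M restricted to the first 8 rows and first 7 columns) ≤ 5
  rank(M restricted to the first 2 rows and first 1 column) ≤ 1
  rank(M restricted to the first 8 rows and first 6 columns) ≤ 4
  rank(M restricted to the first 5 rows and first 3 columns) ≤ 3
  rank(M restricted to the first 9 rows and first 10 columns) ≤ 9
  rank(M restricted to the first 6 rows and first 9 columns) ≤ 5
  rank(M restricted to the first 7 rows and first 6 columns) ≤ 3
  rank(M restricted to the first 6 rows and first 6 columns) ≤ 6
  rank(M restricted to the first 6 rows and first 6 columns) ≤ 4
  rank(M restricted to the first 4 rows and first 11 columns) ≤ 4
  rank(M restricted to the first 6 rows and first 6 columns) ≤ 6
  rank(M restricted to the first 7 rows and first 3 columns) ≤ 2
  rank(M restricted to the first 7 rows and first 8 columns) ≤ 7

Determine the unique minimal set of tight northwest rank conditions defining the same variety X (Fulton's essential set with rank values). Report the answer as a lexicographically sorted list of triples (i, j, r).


Reconstructing r_w from the 23 given conditions:

  i=1: 1  1  1  1  1  1  1  1  1  1  1
  i=2: 1  1  1  1  1  1  2  2  2  2  2
  i=3: 1  1  1  1  1  1  2  3  3  3  3
  i=4: 1  2  2  2  2  2  3  4  4  4  4
  i=5: 1  2  2  3  3  3  4  5  5  5  5
  i=6: 1  2  2  3  3  3  4  5  5  5  6
  i=7: 1  2  2  3  3  3  4  5  6  6  7
  i=8: 1  2  3  4  4  4  5  6  7  7  8
  i=9: 1  2  3  4  4  5  6  7  8  8  9
  i=10: 1  2  3  4  4  5  6  7  8  9  10
  i=11: 1  2  3  4  5  6  7  8  9  10  11

hence w(1..11) = (1, 7, 8, 2, 4, 11, 9, 3, 6, 10, 5).

Rothe diagram D(w) (21 cells), 5 SE-corners (essential conditions):

[(3, 6, 1), (6, 10, 5), (7, 3, 2), (7, 6, 3), (10, 5, 4)]


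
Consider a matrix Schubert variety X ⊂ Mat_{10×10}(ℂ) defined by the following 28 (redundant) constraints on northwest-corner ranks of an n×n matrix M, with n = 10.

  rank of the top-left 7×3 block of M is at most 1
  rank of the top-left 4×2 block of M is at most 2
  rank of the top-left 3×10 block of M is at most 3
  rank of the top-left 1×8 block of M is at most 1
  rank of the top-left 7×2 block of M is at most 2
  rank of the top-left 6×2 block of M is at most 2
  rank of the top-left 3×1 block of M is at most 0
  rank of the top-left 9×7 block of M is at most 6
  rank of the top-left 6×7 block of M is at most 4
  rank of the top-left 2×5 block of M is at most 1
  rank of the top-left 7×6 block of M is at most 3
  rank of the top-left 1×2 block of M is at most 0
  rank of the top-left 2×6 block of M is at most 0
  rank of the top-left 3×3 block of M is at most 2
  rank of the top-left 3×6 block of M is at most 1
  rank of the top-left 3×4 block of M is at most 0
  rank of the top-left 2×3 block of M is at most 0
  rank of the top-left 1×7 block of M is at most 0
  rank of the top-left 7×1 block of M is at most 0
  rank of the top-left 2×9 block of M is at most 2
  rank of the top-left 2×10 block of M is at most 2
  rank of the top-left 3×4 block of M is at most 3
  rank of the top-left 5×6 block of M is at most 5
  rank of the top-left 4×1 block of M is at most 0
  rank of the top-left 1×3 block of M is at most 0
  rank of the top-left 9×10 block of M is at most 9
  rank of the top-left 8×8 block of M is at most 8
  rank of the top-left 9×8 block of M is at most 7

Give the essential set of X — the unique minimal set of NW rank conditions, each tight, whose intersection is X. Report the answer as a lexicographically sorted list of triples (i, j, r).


Propagating the 28 rank bounds to every northwest block:

  0  0  0  0  0  0  0  1  1  1
  0  0  0  0  0  0  1  2  2  2
  0  0  0  0  1  1  2  3  3  3
  0  1  1  1  2  2  3  4  4  4
  0  1  1  2  3  3  4  5  5  5
  0  1  1  2  3  3  4  5  6  6
  0  1  1  2  3  3  4  5  6  7
  1  2  2  3  4  4  5  6  7  8
  1  2  3  4  5  5  6  7  8  9
  1  2  3  4  5  6  7  8  9  10

giving w = (8, 7, 5, 2, 4, 9, 10, 1, 3, 6) via Δ²R.

6 SE-corners of the 26-cell Rothe diagram give Ess(w):

[(1, 7, 0), (2, 6, 0), (3, 4, 0), (7, 1, 0), (7, 3, 1), (7, 6, 3)]


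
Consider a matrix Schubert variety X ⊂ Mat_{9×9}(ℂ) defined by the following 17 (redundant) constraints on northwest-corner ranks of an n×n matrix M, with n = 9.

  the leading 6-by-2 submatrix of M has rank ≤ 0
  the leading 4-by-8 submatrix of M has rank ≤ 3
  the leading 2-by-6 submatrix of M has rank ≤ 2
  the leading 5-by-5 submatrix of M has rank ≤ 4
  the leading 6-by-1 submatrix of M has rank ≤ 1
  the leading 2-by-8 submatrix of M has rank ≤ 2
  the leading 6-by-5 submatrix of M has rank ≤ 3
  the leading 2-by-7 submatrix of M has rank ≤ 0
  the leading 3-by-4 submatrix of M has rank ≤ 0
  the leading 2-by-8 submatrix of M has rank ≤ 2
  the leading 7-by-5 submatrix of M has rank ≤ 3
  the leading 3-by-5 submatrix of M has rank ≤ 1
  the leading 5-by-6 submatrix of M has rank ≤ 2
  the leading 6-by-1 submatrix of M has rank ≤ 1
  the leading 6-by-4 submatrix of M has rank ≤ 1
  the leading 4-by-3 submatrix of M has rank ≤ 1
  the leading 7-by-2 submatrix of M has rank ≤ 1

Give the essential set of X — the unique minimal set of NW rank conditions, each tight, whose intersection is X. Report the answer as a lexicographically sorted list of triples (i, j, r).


Recovering R(i,j) via the rank-extension bound from the 17 conditions:

  row 1: 0  0  0  0  0  0  0  1  1
  row 2: 0  0  0  0  0  0  0  1  2
  row 3: 0  0  0  0  1  1  1  2  3
  row 4: 0  0  1  1  2  2  2  3  4
  row 5: 0  0  1  1  2  2  3  4  5
  row 6: 0  0  1  1  2  3  4  5  6
  row 7: 1  1  2  2  3  4  5  6  7
  row 8: 1  2  3  3  4  5  6  7  8
  row 9: 1  2  3  4  5  6  7  8  9

giving w = (8, 9, 5, 3, 7, 6, 1, 2, 4) via Δ²R.

D(w) has 27 cells with 5 SE-corners; essential set:

[(2, 7, 0), (3, 4, 0), (5, 6, 2), (6, 2, 0), (6, 4, 1)]


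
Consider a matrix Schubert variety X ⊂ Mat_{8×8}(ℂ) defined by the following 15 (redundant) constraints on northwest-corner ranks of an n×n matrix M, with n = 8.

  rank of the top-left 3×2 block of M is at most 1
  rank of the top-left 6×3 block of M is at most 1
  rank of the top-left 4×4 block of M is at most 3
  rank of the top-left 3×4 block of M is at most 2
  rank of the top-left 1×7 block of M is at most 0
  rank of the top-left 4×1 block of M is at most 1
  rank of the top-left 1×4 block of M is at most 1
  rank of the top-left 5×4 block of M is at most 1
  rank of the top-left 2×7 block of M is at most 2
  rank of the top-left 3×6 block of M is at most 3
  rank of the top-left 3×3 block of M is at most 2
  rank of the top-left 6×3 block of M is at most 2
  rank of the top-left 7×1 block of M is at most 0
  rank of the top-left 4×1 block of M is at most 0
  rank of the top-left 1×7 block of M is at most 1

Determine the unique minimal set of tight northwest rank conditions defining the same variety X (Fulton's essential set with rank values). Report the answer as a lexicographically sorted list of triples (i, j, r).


Propagating the 15 rank bounds to every northwest block:

  0 | 0 | 0 | 0 | 0 | 0 | 0 | 1
  0 | 1 | 1 | 1 | 1 | 1 | 1 | 2
  0 | 1 | 1 | 1 | 2 | 2 | 2 | 3
  0 | 1 | 1 | 1 | 2 | 3 | 3 | 4
  0 | 1 | 1 | 1 | 2 | 3 | 4 | 5
  0 | 1 | 1 | 2 | 3 | 4 | 5 | 6
  0 | 1 | 2 | 3 | 4 | 5 | 6 | 7
  1 | 2 | 3 | 4 | 5 | 6 | 7 | 8

second differences of R give the permutation w = (8, 2, 5, 6, 7, 4, 3, 1).

Rothe diagram D(w) (20 cells), 4 SE-corners (essential conditions):

[(1, 7, 0), (5, 4, 1), (6, 3, 1), (7, 1, 0)]


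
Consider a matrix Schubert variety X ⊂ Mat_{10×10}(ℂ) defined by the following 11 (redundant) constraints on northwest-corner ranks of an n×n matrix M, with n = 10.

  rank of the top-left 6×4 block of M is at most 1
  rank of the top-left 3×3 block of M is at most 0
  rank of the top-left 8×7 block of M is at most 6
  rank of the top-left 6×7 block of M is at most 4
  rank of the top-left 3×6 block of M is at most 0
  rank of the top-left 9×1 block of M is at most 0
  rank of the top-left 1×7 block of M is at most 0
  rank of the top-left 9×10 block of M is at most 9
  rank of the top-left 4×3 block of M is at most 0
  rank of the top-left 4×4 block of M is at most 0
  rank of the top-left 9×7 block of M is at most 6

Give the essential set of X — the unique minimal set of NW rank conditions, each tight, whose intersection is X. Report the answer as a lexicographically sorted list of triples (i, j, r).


Recovering R(i,j) via the rank-extension bound from the 11 conditions:

  i=1: 0, 0, 0, 0, 0, 0, 0, 1, 1, 1
  i=2: 0, 0, 0, 0, 0, 0, 1, 2, 2, 2
  i=3: 0, 0, 0, 0, 0, 0, 1, 2, 3, 3
  i=4: 0, 0, 0, 0, 1, 1, 2, 3, 4, 4
  i=5: 0, 1, 1, 1, 2, 2, 3, 4, 5, 5
  i=6: 0, 1, 1, 1, 2, 3, 4, 5, 6, 6
  i=7: 0, 1, 2, 2, 3, 4, 5, 6, 7, 7
  i=8: 0, 1, 2, 3, 4, 5, 6, 7, 8, 8
  i=9: 0, 1, 2, 3, 4, 5, 6, 7, 8, 9
  i=10: 1, 2, 3, 4, 5, 6, 7, 8, 9, 10

so w = (8, 7, 9, 5, 2, 6, 3, 4, 10, 1).

Rothe diagram D(w) (30 cells), 5 SE-corners (essential conditions):

[(1, 7, 0), (3, 6, 0), (4, 4, 0), (6, 4, 1), (9, 1, 0)]
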